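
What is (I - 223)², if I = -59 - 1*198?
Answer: 230400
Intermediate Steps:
I = -257 (I = -59 - 198 = -257)
(I - 223)² = (-257 - 223)² = (-480)² = 230400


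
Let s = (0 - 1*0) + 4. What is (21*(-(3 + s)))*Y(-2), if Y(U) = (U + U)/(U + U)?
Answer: -147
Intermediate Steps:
s = 4 (s = (0 + 0) + 4 = 0 + 4 = 4)
Y(U) = 1 (Y(U) = (2*U)/((2*U)) = (2*U)*(1/(2*U)) = 1)
(21*(-(3 + s)))*Y(-2) = (21*(-(3 + 4)))*1 = (21*(-1*7))*1 = (21*(-7))*1 = -147*1 = -147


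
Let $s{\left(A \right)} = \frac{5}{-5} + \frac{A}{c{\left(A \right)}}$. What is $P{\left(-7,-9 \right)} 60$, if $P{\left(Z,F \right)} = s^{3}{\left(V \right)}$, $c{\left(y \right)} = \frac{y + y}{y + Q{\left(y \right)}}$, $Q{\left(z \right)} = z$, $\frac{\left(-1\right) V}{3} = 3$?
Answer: $-60000$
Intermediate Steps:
$V = -9$ ($V = \left(-3\right) 3 = -9$)
$c{\left(y \right)} = 1$ ($c{\left(y \right)} = \frac{y + y}{y + y} = \frac{2 y}{2 y} = 2 y \frac{1}{2 y} = 1$)
$s{\left(A \right)} = -1 + A$ ($s{\left(A \right)} = \frac{5}{-5} + \frac{A}{1} = 5 \left(- \frac{1}{5}\right) + A 1 = -1 + A$)
$P{\left(Z,F \right)} = -1000$ ($P{\left(Z,F \right)} = \left(-1 - 9\right)^{3} = \left(-10\right)^{3} = -1000$)
$P{\left(-7,-9 \right)} 60 = \left(-1000\right) 60 = -60000$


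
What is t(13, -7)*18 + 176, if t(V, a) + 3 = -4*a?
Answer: 626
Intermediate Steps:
t(V, a) = -3 - 4*a
t(13, -7)*18 + 176 = (-3 - 4*(-7))*18 + 176 = (-3 + 28)*18 + 176 = 25*18 + 176 = 450 + 176 = 626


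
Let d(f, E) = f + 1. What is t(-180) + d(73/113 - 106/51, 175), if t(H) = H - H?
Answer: -2492/5763 ≈ -0.43241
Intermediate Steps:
t(H) = 0
d(f, E) = 1 + f
t(-180) + d(73/113 - 106/51, 175) = 0 + (1 + (73/113 - 106/51)) = 0 + (1 - 8255/5763) = 0 - 2492/5763 = -2492/5763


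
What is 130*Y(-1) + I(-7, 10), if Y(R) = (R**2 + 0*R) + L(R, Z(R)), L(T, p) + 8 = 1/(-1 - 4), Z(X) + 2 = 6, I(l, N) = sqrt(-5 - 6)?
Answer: -936 + I*sqrt(11) ≈ -936.0 + 3.3166*I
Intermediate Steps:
I(l, N) = I*sqrt(11) (I(l, N) = sqrt(-11) = I*sqrt(11))
Z(X) = 4 (Z(X) = -2 + 6 = 4)
L(T, p) = -41/5 (L(T, p) = -8 + 1/(-1 - 4) = -8 + 1/(-5) = -8 - 1/5 = -41/5)
Y(R) = -41/5 + R**2 (Y(R) = (R**2 + 0*R) - 41/5 = (R**2 + 0) - 41/5 = R**2 - 41/5 = -41/5 + R**2)
130*Y(-1) + I(-7, 10) = 130*(-41/5 + (-1)**2) + I*sqrt(11) = 130*(-41/5 + 1) + I*sqrt(11) = 130*(-36/5) + I*sqrt(11) = -936 + I*sqrt(11)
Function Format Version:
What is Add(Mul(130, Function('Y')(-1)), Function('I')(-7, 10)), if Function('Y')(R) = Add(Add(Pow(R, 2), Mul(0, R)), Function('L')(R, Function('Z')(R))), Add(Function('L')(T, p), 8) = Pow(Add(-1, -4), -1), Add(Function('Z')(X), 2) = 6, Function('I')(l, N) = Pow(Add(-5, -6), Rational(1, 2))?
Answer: Add(-936, Mul(I, Pow(11, Rational(1, 2)))) ≈ Add(-936.00, Mul(3.3166, I))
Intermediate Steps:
Function('I')(l, N) = Mul(I, Pow(11, Rational(1, 2))) (Function('I')(l, N) = Pow(-11, Rational(1, 2)) = Mul(I, Pow(11, Rational(1, 2))))
Function('Z')(X) = 4 (Function('Z')(X) = Add(-2, 6) = 4)
Function('L')(T, p) = Rational(-41, 5) (Function('L')(T, p) = Add(-8, Pow(Add(-1, -4), -1)) = Add(-8, Pow(-5, -1)) = Add(-8, Rational(-1, 5)) = Rational(-41, 5))
Function('Y')(R) = Add(Rational(-41, 5), Pow(R, 2)) (Function('Y')(R) = Add(Add(Pow(R, 2), Mul(0, R)), Rational(-41, 5)) = Add(Add(Pow(R, 2), 0), Rational(-41, 5)) = Add(Pow(R, 2), Rational(-41, 5)) = Add(Rational(-41, 5), Pow(R, 2)))
Add(Mul(130, Function('Y')(-1)), Function('I')(-7, 10)) = Add(Mul(130, Add(Rational(-41, 5), Pow(-1, 2))), Mul(I, Pow(11, Rational(1, 2)))) = Add(Mul(130, Add(Rational(-41, 5), 1)), Mul(I, Pow(11, Rational(1, 2)))) = Add(Mul(130, Rational(-36, 5)), Mul(I, Pow(11, Rational(1, 2)))) = Add(-936, Mul(I, Pow(11, Rational(1, 2))))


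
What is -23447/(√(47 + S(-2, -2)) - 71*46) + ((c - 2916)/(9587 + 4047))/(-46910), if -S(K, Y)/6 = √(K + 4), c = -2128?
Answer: 1261/159892735 + 23447/(3266 - √(47 - 6*√2)) ≈ 7.1928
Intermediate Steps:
S(K, Y) = -6*√(4 + K) (S(K, Y) = -6*√(K + 4) = -6*√(4 + K))
-23447/(√(47 + S(-2, -2)) - 71*46) + ((c - 2916)/(9587 + 4047))/(-46910) = -23447/(√(47 - 6*√(4 - 2)) - 71*46) + ((-2128 - 2916)/(9587 + 4047))/(-46910) = -23447/(√(47 - 6*√2) - 3266) - 5044/13634*(-1/46910) = -23447/(-3266 + √(47 - 6*√2)) - 5044*1/13634*(-1/46910) = -23447/(-3266 + √(47 - 6*√2)) - 2522/6817*(-1/46910) = -23447/(-3266 + √(47 - 6*√2)) + 1261/159892735 = 1261/159892735 - 23447/(-3266 + √(47 - 6*√2))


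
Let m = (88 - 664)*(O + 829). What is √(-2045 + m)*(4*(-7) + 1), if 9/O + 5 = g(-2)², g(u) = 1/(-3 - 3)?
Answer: -27*I*√15331823813/179 ≈ -18677.0*I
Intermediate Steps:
g(u) = -⅙ (g(u) = 1/(-6) = -⅙)
O = -324/179 (O = 9/(-5 + (-⅙)²) = 9/(-5 + 1/36) = 9/(-179/36) = 9*(-36/179) = -324/179 ≈ -1.8101)
m = -85286592/179 (m = (88 - 664)*(-324/179 + 829) = -576*148067/179 = -85286592/179 ≈ -4.7646e+5)
√(-2045 + m)*(4*(-7) + 1) = √(-2045 - 85286592/179)*(4*(-7) + 1) = √(-85652647/179)*(-28 + 1) = (I*√15331823813/179)*(-27) = -27*I*√15331823813/179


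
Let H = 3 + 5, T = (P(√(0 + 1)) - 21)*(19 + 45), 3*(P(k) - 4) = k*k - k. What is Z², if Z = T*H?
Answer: 75759616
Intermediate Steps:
P(k) = 4 - k/3 + k²/3 (P(k) = 4 + (k*k - k)/3 = 4 + (k² - k)/3 = 4 + (-k/3 + k²/3) = 4 - k/3 + k²/3)
T = -1088 (T = ((4 - √(0 + 1)/3 + (√(0 + 1))²/3) - 21)*(19 + 45) = ((4 - √1/3 + (√1)²/3) - 21)*64 = ((4 - ⅓*1 + (⅓)*1²) - 21)*64 = ((4 - ⅓ + (⅓)*1) - 21)*64 = ((4 - ⅓ + ⅓) - 21)*64 = (4 - 21)*64 = -17*64 = -1088)
H = 8
Z = -8704 (Z = -1088*8 = -8704)
Z² = (-8704)² = 75759616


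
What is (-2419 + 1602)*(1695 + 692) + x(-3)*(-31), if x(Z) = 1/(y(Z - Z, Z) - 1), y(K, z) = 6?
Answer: -9750926/5 ≈ -1.9502e+6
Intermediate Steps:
x(Z) = ⅕ (x(Z) = 1/(6 - 1) = 1/5 = ⅕)
(-2419 + 1602)*(1695 + 692) + x(-3)*(-31) = (-2419 + 1602)*(1695 + 692) + (⅕)*(-31) = -817*2387 - 31/5 = -1950179 - 31/5 = -9750926/5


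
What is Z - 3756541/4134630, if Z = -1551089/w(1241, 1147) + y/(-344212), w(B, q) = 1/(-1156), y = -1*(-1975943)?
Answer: 1275931069795359001129/711594630780 ≈ 1.7931e+9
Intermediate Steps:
y = 1975943
w(B, q) = -1/1156
Z = 617192382603465/344212 (Z = -1551089/(-1/1156) + 1975943/(-344212) = -1551089*(-1156) + 1975943*(-1/344212) = 1793058884 - 1975943/344212 = 617192382603465/344212 ≈ 1.7931e+9)
Z - 3756541/4134630 = 617192382603465/344212 - 3756541/4134630 = 1275931069795359001129/711594630780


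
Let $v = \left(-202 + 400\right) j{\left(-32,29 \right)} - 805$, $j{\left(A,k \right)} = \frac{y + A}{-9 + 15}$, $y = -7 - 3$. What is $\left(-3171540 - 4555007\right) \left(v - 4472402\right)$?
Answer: $34573153120371$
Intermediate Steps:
$y = -10$ ($y = -7 - 3 = -10$)
$j{\left(A,k \right)} = - \frac{5}{3} + \frac{A}{6}$ ($j{\left(A,k \right)} = \frac{-10 + A}{-9 + 15} = \frac{-10 + A}{6} = \left(-10 + A\right) \frac{1}{6} = - \frac{5}{3} + \frac{A}{6}$)
$v = -2191$ ($v = \left(-202 + 400\right) \left(- \frac{5}{3} + \frac{1}{6} \left(-32\right)\right) - 805 = 198 \left(- \frac{5}{3} - \frac{16}{3}\right) - 805 = 198 \left(-7\right) - 805 = -1386 - 805 = -2191$)
$\left(-3171540 - 4555007\right) \left(v - 4472402\right) = \left(-3171540 - 4555007\right) \left(-2191 - 4472402\right) = \left(-7726547\right) \left(-4474593\right) = 34573153120371$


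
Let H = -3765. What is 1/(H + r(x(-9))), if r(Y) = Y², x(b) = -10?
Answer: -1/3665 ≈ -0.00027285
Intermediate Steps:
1/(H + r(x(-9))) = 1/(-3765 + (-10)²) = 1/(-3765 + 100) = 1/(-3665) = -1/3665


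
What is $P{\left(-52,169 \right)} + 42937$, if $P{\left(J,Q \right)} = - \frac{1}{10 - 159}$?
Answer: $\frac{6397614}{149} \approx 42937.0$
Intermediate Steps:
$P{\left(J,Q \right)} = \frac{1}{149}$ ($P{\left(J,Q \right)} = - \frac{1}{-149} = \left(-1\right) \left(- \frac{1}{149}\right) = \frac{1}{149}$)
$P{\left(-52,169 \right)} + 42937 = \frac{1}{149} + 42937 = \frac{6397614}{149}$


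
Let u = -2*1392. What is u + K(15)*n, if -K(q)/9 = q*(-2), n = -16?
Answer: -7104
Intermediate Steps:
K(q) = 18*q (K(q) = -9*q*(-2) = -(-18)*q = 18*q)
u = -2784
u + K(15)*n = -2784 + (18*15)*(-16) = -2784 + 270*(-16) = -2784 - 4320 = -7104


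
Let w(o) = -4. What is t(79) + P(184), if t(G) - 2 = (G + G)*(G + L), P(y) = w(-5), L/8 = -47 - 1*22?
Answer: -74736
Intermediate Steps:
L = -552 (L = 8*(-47 - 1*22) = 8*(-47 - 22) = 8*(-69) = -552)
P(y) = -4
t(G) = 2 + 2*G*(-552 + G) (t(G) = 2 + (G + G)*(G - 552) = 2 + (2*G)*(-552 + G) = 2 + 2*G*(-552 + G))
t(79) + P(184) = (2 - 1104*79 + 2*79²) - 4 = (2 - 87216 + 2*6241) - 4 = (2 - 87216 + 12482) - 4 = -74732 - 4 = -74736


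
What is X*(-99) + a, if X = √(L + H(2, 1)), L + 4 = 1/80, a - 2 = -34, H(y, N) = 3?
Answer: -32 - 99*I*√395/20 ≈ -32.0 - 98.379*I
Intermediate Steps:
a = -32 (a = 2 - 34 = -32)
L = -319/80 (L = -4 + 1/80 = -319/80 ≈ -3.9875)
X = I*√395/20 (X = √(-319/80 + 3) = √(-79/80) = I*√395/20 ≈ 0.99373*I)
X*(-99) + a = (I*√395/20)*(-99) - 32 = -99*I*√395/20 - 32 = -32 - 99*I*√395/20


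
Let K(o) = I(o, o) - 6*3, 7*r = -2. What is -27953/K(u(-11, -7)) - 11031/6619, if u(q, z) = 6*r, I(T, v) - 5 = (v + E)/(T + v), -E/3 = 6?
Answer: 739763729/191951 ≈ 3853.9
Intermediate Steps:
E = -18 (E = -3*6 = -18)
r = -2/7 (r = (1/7)*(-2) = -2/7 ≈ -0.28571)
I(T, v) = 5 + (-18 + v)/(T + v) (I(T, v) = 5 + (v - 18)/(T + v) = 5 + (-18 + v)/(T + v))
u(q, z) = -12/7 (u(q, z) = 6*(-2/7) = -12/7)
K(o) = -18 + (-18 + 11*o)/(2*o) (K(o) = (-18 + 5*o + 6*o)/(o + o) - 6*3 = (-18 + 11*o)/((2*o)) - 18 = (1/(2*o))*(-18 + 11*o) - 18 = (-18 + 11*o)/(2*o) - 18 = -18 + (-18 + 11*o)/(2*o))
-27953/K(u(-11, -7)) - 11031/6619 = -27953/(-25/2 - 9/(-12/7)) - 11031/6619 = -27953/(-25/2 - 9*(-7/12)) - 11031*1/6619 = -27953/(-25/2 + 21/4) - 11031/6619 = -27953/(-29/4) - 11031/6619 = -27953*(-4/29) - 11031/6619 = 111812/29 - 11031/6619 = 739763729/191951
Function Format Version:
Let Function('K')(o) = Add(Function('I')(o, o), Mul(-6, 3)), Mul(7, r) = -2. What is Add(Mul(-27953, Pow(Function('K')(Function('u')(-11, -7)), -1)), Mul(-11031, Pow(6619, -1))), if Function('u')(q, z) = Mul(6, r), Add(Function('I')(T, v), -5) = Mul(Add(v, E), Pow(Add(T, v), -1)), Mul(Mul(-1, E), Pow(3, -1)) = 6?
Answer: Rational(739763729, 191951) ≈ 3853.9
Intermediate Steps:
E = -18 (E = Mul(-3, 6) = -18)
r = Rational(-2, 7) (r = Mul(Rational(1, 7), -2) = Rational(-2, 7) ≈ -0.28571)
Function('I')(T, v) = Add(5, Mul(Pow(Add(T, v), -1), Add(-18, v))) (Function('I')(T, v) = Add(5, Mul(Add(v, -18), Pow(Add(T, v), -1))) = Add(5, Mul(Add(-18, v), Pow(Add(T, v), -1))) = Add(5, Mul(Pow(Add(T, v), -1), Add(-18, v))))
Function('u')(q, z) = Rational(-12, 7) (Function('u')(q, z) = Mul(6, Rational(-2, 7)) = Rational(-12, 7))
Function('K')(o) = Add(-18, Mul(Rational(1, 2), Pow(o, -1), Add(-18, Mul(11, o)))) (Function('K')(o) = Add(Mul(Pow(Add(o, o), -1), Add(-18, Mul(5, o), Mul(6, o))), Mul(-6, 3)) = Add(Mul(Pow(Mul(2, o), -1), Add(-18, Mul(11, o))), -18) = Add(Mul(Mul(Rational(1, 2), Pow(o, -1)), Add(-18, Mul(11, o))), -18) = Add(Mul(Rational(1, 2), Pow(o, -1), Add(-18, Mul(11, o))), -18) = Add(-18, Mul(Rational(1, 2), Pow(o, -1), Add(-18, Mul(11, o)))))
Add(Mul(-27953, Pow(Function('K')(Function('u')(-11, -7)), -1)), Mul(-11031, Pow(6619, -1))) = Add(Mul(-27953, Pow(Add(Rational(-25, 2), Mul(-9, Pow(Rational(-12, 7), -1))), -1)), Mul(-11031, Pow(6619, -1))) = Add(Mul(-27953, Pow(Add(Rational(-25, 2), Mul(-9, Rational(-7, 12))), -1)), Mul(-11031, Rational(1, 6619))) = Add(Mul(-27953, Pow(Add(Rational(-25, 2), Rational(21, 4)), -1)), Rational(-11031, 6619)) = Add(Mul(-27953, Pow(Rational(-29, 4), -1)), Rational(-11031, 6619)) = Add(Mul(-27953, Rational(-4, 29)), Rational(-11031, 6619)) = Add(Rational(111812, 29), Rational(-11031, 6619)) = Rational(739763729, 191951)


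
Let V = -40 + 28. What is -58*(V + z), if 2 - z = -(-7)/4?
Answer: 1363/2 ≈ 681.50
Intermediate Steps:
V = -12
z = ¼ (z = 2 - (-7)*(-1/4) = 2 - (-7)*(-1*¼) = 2 - (-7)*(-1)/4 = 2 - 1*7/4 = 2 - 7/4 = ¼ ≈ 0.25000)
-58*(V + z) = -58*(-12 + ¼) = -58*(-47/4) = 1363/2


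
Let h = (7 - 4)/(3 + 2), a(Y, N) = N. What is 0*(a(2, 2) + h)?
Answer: 0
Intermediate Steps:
h = ⅗ (h = 3/5 = 3*(⅕) = ⅗ ≈ 0.60000)
0*(a(2, 2) + h) = 0*(2 + ⅗) = 0*(13/5) = 0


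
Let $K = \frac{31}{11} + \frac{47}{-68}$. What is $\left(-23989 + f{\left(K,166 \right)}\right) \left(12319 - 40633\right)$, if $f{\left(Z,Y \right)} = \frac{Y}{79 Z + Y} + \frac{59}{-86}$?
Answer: $\frac{7297544839285701}{10743851} \approx 6.7923 \cdot 10^{8}$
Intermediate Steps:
$K = \frac{1591}{748}$ ($K = 31 \cdot \frac{1}{11} + 47 \left(- \frac{1}{68}\right) = \frac{31}{11} - \frac{47}{68} = \frac{1591}{748} \approx 2.127$)
$f{\left(Z,Y \right)} = - \frac{59}{86} + \frac{Y}{Y + 79 Z}$ ($f{\left(Z,Y \right)} = \frac{Y}{Y + 79 Z} + 59 \left(- \frac{1}{86}\right) = \frac{Y}{Y + 79 Z} - \frac{59}{86} = - \frac{59}{86} + \frac{Y}{Y + 79 Z}$)
$\left(-23989 + f{\left(K,166 \right)}\right) \left(12319 - 40633\right) = \left(-23989 + \frac{\left(-4661\right) \frac{1591}{748} + 27 \cdot 166}{86 \left(166 + 79 \cdot \frac{1591}{748}\right)}\right) \left(12319 - 40633\right) = \left(-23989 + \frac{- \frac{7415651}{748} + 4482}{86 \left(166 + \frac{125689}{748}\right)}\right) \left(-28314\right) = \left(-23989 + \frac{1}{86} \frac{1}{\frac{249857}{748}} \left(- \frac{4063115}{748}\right)\right) \left(-28314\right) = \left(-23989 + \frac{1}{86} \cdot \frac{748}{249857} \left(- \frac{4063115}{748}\right)\right) \left(-28314\right) = \left(-23989 - \frac{4063115}{21487702}\right) \left(-28314\right) = \left(- \frac{515472546393}{21487702}\right) \left(-28314\right) = \frac{7297544839285701}{10743851}$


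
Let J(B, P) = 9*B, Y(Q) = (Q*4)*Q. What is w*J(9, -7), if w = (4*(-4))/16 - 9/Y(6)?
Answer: -1377/16 ≈ -86.063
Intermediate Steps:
Y(Q) = 4*Q² (Y(Q) = (4*Q)*Q = 4*Q²)
w = -17/16 (w = (4*(-4))/16 - 9/(4*6²) = -16*1/16 - 9/(4*36) = -1 - 9/144 = -1 - 9*1/144 = -1 - 1/16 = -17/16 ≈ -1.0625)
w*J(9, -7) = -153*9/16 = -17/16*81 = -1377/16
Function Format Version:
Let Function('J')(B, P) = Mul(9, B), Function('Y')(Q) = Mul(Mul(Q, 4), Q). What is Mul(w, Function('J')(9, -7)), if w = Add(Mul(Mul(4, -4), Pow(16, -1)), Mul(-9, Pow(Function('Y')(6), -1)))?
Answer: Rational(-1377, 16) ≈ -86.063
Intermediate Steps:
Function('Y')(Q) = Mul(4, Pow(Q, 2)) (Function('Y')(Q) = Mul(Mul(4, Q), Q) = Mul(4, Pow(Q, 2)))
w = Rational(-17, 16) (w = Add(Mul(Mul(4, -4), Pow(16, -1)), Mul(-9, Pow(Mul(4, Pow(6, 2)), -1))) = Add(Mul(-16, Rational(1, 16)), Mul(-9, Pow(Mul(4, 36), -1))) = Add(-1, Mul(-9, Pow(144, -1))) = Add(-1, Mul(-9, Rational(1, 144))) = Add(-1, Rational(-1, 16)) = Rational(-17, 16) ≈ -1.0625)
Mul(w, Function('J')(9, -7)) = Mul(Rational(-17, 16), Mul(9, 9)) = Mul(Rational(-17, 16), 81) = Rational(-1377, 16)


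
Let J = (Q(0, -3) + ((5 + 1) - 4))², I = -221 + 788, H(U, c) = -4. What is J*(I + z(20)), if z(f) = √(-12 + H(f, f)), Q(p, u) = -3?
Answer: 567 + 4*I ≈ 567.0 + 4.0*I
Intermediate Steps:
I = 567
z(f) = 4*I (z(f) = √(-12 - 4) = √(-16) = 4*I)
J = 1 (J = (-3 + ((5 + 1) - 4))² = (-3 + (6 - 4))² = (-3 + 2)² = (-1)² = 1)
J*(I + z(20)) = 1*(567 + 4*I) = 567 + 4*I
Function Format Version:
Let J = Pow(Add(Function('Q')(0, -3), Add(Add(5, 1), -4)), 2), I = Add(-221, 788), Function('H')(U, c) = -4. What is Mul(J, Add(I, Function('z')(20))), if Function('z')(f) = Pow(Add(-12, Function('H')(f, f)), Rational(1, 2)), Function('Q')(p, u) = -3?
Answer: Add(567, Mul(4, I)) ≈ Add(567.00, Mul(4.0000, I))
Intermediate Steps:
I = 567
Function('z')(f) = Mul(4, I) (Function('z')(f) = Pow(Add(-12, -4), Rational(1, 2)) = Pow(-16, Rational(1, 2)) = Mul(4, I))
J = 1 (J = Pow(Add(-3, Add(Add(5, 1), -4)), 2) = Pow(Add(-3, Add(6, -4)), 2) = Pow(Add(-3, 2), 2) = Pow(-1, 2) = 1)
Mul(J, Add(I, Function('z')(20))) = Mul(1, Add(567, Mul(4, I))) = Add(567, Mul(4, I))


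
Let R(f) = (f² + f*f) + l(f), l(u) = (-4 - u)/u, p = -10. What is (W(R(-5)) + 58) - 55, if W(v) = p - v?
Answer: -284/5 ≈ -56.800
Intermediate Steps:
l(u) = (-4 - u)/u
R(f) = 2*f² + (-4 - f)/f (R(f) = (f² + f*f) + (-4 - f)/f = (f² + f²) + (-4 - f)/f = 2*f² + (-4 - f)/f)
W(v) = -10 - v
(W(R(-5)) + 58) - 55 = ((-10 - (-4 - 1*(-5) + 2*(-5)³)/(-5)) + 58) - 55 = ((-10 - (-1)*(-4 + 5 + 2*(-125))/5) + 58) - 55 = ((-10 - (-1)*(-4 + 5 - 250)/5) + 58) - 55 = ((-10 - (-1)*(-249)/5) + 58) - 55 = ((-10 - 1*249/5) + 58) - 55 = ((-10 - 249/5) + 58) - 55 = (-299/5 + 58) - 55 = -9/5 - 55 = -284/5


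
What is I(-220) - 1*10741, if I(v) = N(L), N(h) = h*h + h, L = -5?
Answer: -10721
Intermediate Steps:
N(h) = h + h² (N(h) = h² + h = h + h²)
I(v) = 20 (I(v) = -5*(1 - 5) = -5*(-4) = 20)
I(-220) - 1*10741 = 20 - 1*10741 = 20 - 10741 = -10721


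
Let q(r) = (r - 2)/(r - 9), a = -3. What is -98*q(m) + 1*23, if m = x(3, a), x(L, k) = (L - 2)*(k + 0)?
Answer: -107/6 ≈ -17.833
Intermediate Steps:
x(L, k) = k*(-2 + L) (x(L, k) = (-2 + L)*k = k*(-2 + L))
m = -3 (m = -3*(-2 + 3) = -3*1 = -3)
q(r) = (-2 + r)/(-9 + r)
-98*q(m) + 1*23 = -98*(-2 - 3)/(-9 - 3) + 1*23 = -98*(-5)/(-12) + 23 = -(-49)*(-5)/6 + 23 = -98*5/12 + 23 = -245/6 + 23 = -107/6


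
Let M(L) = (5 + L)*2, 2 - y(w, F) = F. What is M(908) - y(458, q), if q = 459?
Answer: 2283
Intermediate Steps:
y(w, F) = 2 - F
M(L) = 10 + 2*L
M(908) - y(458, q) = (10 + 2*908) - (2 - 1*459) = (10 + 1816) - (2 - 459) = 1826 - 1*(-457) = 1826 + 457 = 2283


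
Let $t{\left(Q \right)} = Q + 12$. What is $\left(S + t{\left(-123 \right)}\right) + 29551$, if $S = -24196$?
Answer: $5244$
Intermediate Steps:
$t{\left(Q \right)} = 12 + Q$
$\left(S + t{\left(-123 \right)}\right) + 29551 = \left(-24196 + \left(12 - 123\right)\right) + 29551 = \left(-24196 - 111\right) + 29551 = -24307 + 29551 = 5244$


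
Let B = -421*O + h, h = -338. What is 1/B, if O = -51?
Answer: 1/21133 ≈ 4.7319e-5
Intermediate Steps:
B = 21133 (B = -421*(-51) - 338 = 21471 - 338 = 21133)
1/B = 1/21133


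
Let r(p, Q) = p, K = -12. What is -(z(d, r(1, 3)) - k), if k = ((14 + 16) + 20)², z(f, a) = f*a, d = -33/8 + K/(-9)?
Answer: 60067/24 ≈ 2502.8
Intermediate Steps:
d = -67/24 (d = -33/8 - 12/(-9) = -33*⅛ - 12*(-⅑) = -33/8 + 4/3 = -67/24 ≈ -2.7917)
z(f, a) = a*f
k = 2500 (k = (30 + 20)² = 50² = 2500)
-(z(d, r(1, 3)) - k) = -(1*(-67/24) - 1*2500) = -(-67/24 - 2500) = -1*(-60067/24) = 60067/24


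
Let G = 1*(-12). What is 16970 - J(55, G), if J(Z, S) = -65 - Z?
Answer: 17090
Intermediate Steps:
G = -12
16970 - J(55, G) = 16970 - (-65 - 1*55) = 16970 - (-65 - 55) = 16970 - 1*(-120) = 16970 + 120 = 17090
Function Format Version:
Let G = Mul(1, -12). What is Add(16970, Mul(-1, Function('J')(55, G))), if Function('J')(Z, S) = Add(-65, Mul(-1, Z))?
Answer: 17090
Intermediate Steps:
G = -12
Add(16970, Mul(-1, Function('J')(55, G))) = Add(16970, Mul(-1, Add(-65, Mul(-1, 55)))) = Add(16970, Mul(-1, Add(-65, -55))) = Add(16970, Mul(-1, -120)) = Add(16970, 120) = 17090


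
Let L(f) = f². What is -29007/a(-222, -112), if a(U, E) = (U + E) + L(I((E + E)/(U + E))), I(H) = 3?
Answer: 29007/325 ≈ 89.252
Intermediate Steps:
a(U, E) = 9 + E + U (a(U, E) = (U + E) + 3² = (E + U) + 9 = 9 + E + U)
-29007/a(-222, -112) = -29007/(9 - 112 - 222) = -29007/(-325) = -29007*(-1/325) = 29007/325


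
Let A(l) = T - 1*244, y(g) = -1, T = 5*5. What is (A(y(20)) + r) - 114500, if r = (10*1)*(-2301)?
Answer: -137729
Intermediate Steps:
T = 25
A(l) = -219 (A(l) = 25 - 1*244 = 25 - 244 = -219)
r = -23010 (r = 10*(-2301) = -23010)
(A(y(20)) + r) - 114500 = (-219 - 23010) - 114500 = -23229 - 114500 = -137729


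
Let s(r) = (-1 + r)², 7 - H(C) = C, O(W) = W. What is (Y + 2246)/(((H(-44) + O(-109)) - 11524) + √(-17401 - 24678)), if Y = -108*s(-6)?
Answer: 35278772/134184803 + 3046*I*√42079/134184803 ≈ 0.26291 + 0.0046565*I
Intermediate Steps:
H(C) = 7 - C
Y = -5292 (Y = -108*(-1 - 6)² = -108*(-7)² = -108*49 = -5292)
(Y + 2246)/(((H(-44) + O(-109)) - 11524) + √(-17401 - 24678)) = (-5292 + 2246)/((((7 - 1*(-44)) - 109) - 11524) + √(-17401 - 24678)) = -3046/((((7 + 44) - 109) - 11524) + √(-42079)) = -3046/(((51 - 109) - 11524) + I*√42079) = -3046/((-58 - 11524) + I*√42079) = -3046/(-11582 + I*√42079)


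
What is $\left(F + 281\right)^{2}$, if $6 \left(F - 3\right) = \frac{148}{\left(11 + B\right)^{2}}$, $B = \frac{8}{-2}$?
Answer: $\frac{1749079684}{21609} \approx 80942.0$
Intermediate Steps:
$B = -4$ ($B = 8 \left(- \frac{1}{2}\right) = -4$)
$F = \frac{515}{147}$ ($F = 3 + \frac{148 \frac{1}{\left(11 - 4\right)^{2}}}{6} = 3 + \frac{148 \frac{1}{7^{2}}}{6} = 3 + \frac{148 \cdot \frac{1}{49}}{6} = 3 + \frac{1}{6} \cdot \frac{148}{49} = 3 + \frac{74}{147} = \frac{515}{147} \approx 3.5034$)
$\left(F + 281\right)^{2} = \left(\frac{515}{147} + 281\right)^{2} = \left(\frac{41822}{147}\right)^{2} = \frac{1749079684}{21609}$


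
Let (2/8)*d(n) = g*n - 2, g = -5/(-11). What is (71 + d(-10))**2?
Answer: 243049/121 ≈ 2008.7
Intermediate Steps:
g = 5/11 (g = -5*(-1/11) = 5/11 ≈ 0.45455)
d(n) = -8 + 20*n/11 (d(n) = 4*(5*n/11 - 2) = 4*(-2 + 5*n/11) = -8 + 20*n/11)
(71 + d(-10))**2 = (71 + (-8 + (20/11)*(-10)))**2 = (71 + (-8 - 200/11))**2 = (71 - 288/11)**2 = (493/11)**2 = 243049/121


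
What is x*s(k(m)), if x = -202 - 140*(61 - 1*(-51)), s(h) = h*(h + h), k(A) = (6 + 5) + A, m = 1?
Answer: -4574016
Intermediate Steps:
k(A) = 11 + A
s(h) = 2*h² (s(h) = h*(2*h) = 2*h²)
x = -15882 (x = -202 - 140*(61 + 51) = -202 - 140*112 = -202 - 15680 = -15882)
x*s(k(m)) = -31764*(11 + 1)² = -31764*12² = -31764*144 = -15882*288 = -4574016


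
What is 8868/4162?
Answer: 4434/2081 ≈ 2.1307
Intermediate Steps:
8868/4162 = 8868*(1/4162) = 4434/2081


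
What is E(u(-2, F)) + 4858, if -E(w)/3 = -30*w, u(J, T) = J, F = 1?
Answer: 4678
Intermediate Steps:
E(w) = 90*w (E(w) = -(-90)*w = 90*w)
E(u(-2, F)) + 4858 = 90*(-2) + 4858 = -180 + 4858 = 4678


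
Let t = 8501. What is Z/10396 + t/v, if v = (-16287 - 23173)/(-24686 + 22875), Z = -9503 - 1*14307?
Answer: 39777527639/102556540 ≈ 387.86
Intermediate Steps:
Z = -23810 (Z = -9503 - 14307 = -23810)
v = 39460/1811 (v = -39460/(-1811) = -39460*(-1/1811) = 39460/1811 ≈ 21.789)
Z/10396 + t/v = -23810/10396 + 8501/(39460/1811) = -23810*1/10396 + 8501*(1811/39460) = -11905/5198 + 15395311/39460 = 39777527639/102556540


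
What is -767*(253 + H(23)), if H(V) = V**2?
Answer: -599794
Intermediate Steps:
-767*(253 + H(23)) = -767*(253 + 23**2) = -767*(253 + 529) = -767*782 = -599794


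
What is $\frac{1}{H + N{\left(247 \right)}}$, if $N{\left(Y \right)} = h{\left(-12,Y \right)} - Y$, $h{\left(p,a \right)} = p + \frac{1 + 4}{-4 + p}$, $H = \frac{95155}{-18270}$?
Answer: $- \frac{29232}{7732471} \approx -0.0037804$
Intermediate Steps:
$H = - \frac{19031}{3654}$ ($H = 95155 \left(- \frac{1}{18270}\right) = - \frac{19031}{3654} \approx -5.2083$)
$h{\left(p,a \right)} = p + \frac{5}{-4 + p}$
$N{\left(Y \right)} = - \frac{197}{16} - Y$ ($N{\left(Y \right)} = \frac{5 + \left(-12\right)^{2} - -48}{-4 - 12} - Y = \frac{5 + 144 + 48}{-16} - Y = \left(- \frac{1}{16}\right) 197 - Y = - \frac{197}{16} - Y$)
$\frac{1}{H + N{\left(247 \right)}} = \frac{1}{- \frac{19031}{3654} - \frac{4149}{16}} = \frac{1}{- \frac{7732471}{29232}} = - \frac{29232}{7732471}$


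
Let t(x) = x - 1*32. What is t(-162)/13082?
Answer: -97/6541 ≈ -0.014830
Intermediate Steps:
t(x) = -32 + x (t(x) = x - 32 = -32 + x)
t(-162)/13082 = (-32 - 162)/13082 = -194*1/13082 = -97/6541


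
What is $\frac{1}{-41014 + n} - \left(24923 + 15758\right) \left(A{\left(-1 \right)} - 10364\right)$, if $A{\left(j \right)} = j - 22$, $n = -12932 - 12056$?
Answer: $\frac{27889379209093}{66002} \approx 4.2255 \cdot 10^{8}$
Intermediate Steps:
$n = -24988$
$A{\left(j \right)} = -22 + j$ ($A{\left(j \right)} = j - 22 = -22 + j$)
$\frac{1}{-41014 + n} - \left(24923 + 15758\right) \left(A{\left(-1 \right)} - 10364\right) = \frac{1}{-41014 - 24988} - \left(24923 + 15758\right) \left(\left(-22 - 1\right) - 10364\right) = \frac{1}{-66002} - 40681 \left(-23 - 10364\right) = - \frac{1}{66002} - 40681 \left(-10387\right) = - \frac{1}{66002} - -422553547 = - \frac{1}{66002} + 422553547 = \frac{27889379209093}{66002}$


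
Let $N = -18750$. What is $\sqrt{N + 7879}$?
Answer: $i \sqrt{10871} \approx 104.26 i$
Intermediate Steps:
$\sqrt{N + 7879} = \sqrt{-18750 + 7879} = \sqrt{-10871} = i \sqrt{10871}$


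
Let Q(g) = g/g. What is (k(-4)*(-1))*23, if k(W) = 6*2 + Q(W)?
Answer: -299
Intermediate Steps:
Q(g) = 1
k(W) = 13 (k(W) = 6*2 + 1 = 12 + 1 = 13)
(k(-4)*(-1))*23 = (13*(-1))*23 = -13*23 = -299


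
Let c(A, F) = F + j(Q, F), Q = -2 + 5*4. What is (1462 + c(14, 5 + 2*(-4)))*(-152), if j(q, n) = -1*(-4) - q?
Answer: -219640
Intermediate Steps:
Q = 18 (Q = -2 + 20 = 18)
j(q, n) = 4 - q
c(A, F) = -14 + F (c(A, F) = F + (4 - 1*18) = F + (4 - 18) = F - 14 = -14 + F)
(1462 + c(14, 5 + 2*(-4)))*(-152) = (1462 + (-14 + (5 + 2*(-4))))*(-152) = (1462 + (-14 + (5 - 8)))*(-152) = (1462 + (-14 - 3))*(-152) = (1462 - 17)*(-152) = 1445*(-152) = -219640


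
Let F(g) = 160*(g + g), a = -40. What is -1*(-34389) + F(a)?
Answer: 21589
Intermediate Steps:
F(g) = 320*g (F(g) = 160*(2*g) = 320*g)
-1*(-34389) + F(a) = -1*(-34389) + 320*(-40) = 34389 - 12800 = 21589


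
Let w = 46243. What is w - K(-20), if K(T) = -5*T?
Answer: 46143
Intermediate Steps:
w - K(-20) = 46243 - (-5)*(-20) = 46243 - 1*100 = 46243 - 100 = 46143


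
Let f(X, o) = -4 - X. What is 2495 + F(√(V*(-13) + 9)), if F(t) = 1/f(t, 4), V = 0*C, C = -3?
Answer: 17464/7 ≈ 2494.9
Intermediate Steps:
V = 0 (V = 0*(-3) = 0)
F(t) = 1/(-4 - t)
2495 + F(√(V*(-13) + 9)) = 2495 - 1/(4 + √(0*(-13) + 9)) = 2495 - 1/(4 + √(0 + 9)) = 2495 - 1/(4 + √9) = 2495 - 1/(4 + 3) = 2495 - 1/7 = 2495 - 1*⅐ = 2495 - ⅐ = 17464/7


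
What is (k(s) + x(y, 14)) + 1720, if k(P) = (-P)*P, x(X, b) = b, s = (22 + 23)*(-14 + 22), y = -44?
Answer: -127866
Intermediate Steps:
s = 360 (s = 45*8 = 360)
k(P) = -P²
(k(s) + x(y, 14)) + 1720 = (-1*360² + 14) + 1720 = (-1*129600 + 14) + 1720 = (-129600 + 14) + 1720 = -129586 + 1720 = -127866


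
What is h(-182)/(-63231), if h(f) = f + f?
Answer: 52/9033 ≈ 0.0057567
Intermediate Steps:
h(f) = 2*f
h(-182)/(-63231) = (2*(-182))/(-63231) = -364*(-1/63231) = 52/9033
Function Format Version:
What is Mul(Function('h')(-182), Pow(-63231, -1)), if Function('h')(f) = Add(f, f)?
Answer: Rational(52, 9033) ≈ 0.0057567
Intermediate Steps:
Function('h')(f) = Mul(2, f)
Mul(Function('h')(-182), Pow(-63231, -1)) = Mul(Mul(2, -182), Pow(-63231, -1)) = Mul(-364, Rational(-1, 63231)) = Rational(52, 9033)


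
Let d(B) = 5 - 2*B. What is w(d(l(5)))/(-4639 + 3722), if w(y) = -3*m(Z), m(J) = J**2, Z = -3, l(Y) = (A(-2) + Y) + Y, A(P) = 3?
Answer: 27/917 ≈ 0.029444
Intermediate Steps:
l(Y) = 3 + 2*Y (l(Y) = (3 + Y) + Y = 3 + 2*Y)
d(B) = 5 - 2*B
w(y) = -27 (w(y) = -3*(-3)**2 = -3*9 = -27)
w(d(l(5)))/(-4639 + 3722) = -27/(-4639 + 3722) = -27/(-917) = -27*(-1/917) = 27/917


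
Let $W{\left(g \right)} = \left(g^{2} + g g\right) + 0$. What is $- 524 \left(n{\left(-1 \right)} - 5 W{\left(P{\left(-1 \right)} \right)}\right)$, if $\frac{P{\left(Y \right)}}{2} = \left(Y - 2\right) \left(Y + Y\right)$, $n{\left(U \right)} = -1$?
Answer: $755084$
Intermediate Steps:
$P{\left(Y \right)} = 4 Y \left(-2 + Y\right)$ ($P{\left(Y \right)} = 2 \left(Y - 2\right) \left(Y + Y\right) = 2 \left(-2 + Y\right) 2 Y = 2 \cdot 2 Y \left(-2 + Y\right) = 4 Y \left(-2 + Y\right)$)
$W{\left(g \right)} = 2 g^{2}$ ($W{\left(g \right)} = \left(g^{2} + g^{2}\right) + 0 = 2 g^{2} + 0 = 2 g^{2}$)
$- 524 \left(n{\left(-1 \right)} - 5 W{\left(P{\left(-1 \right)} \right)}\right) = - 524 \left(-1 - 5 \cdot 2 \left(4 \left(-1\right) \left(-2 - 1\right)\right)^{2}\right) = - 524 \left(-1 - 5 \cdot 2 \left(4 \left(-1\right) \left(-3\right)\right)^{2}\right) = - 524 \left(-1 - 5 \cdot 2 \cdot 12^{2}\right) = - 524 \left(-1 - 5 \cdot 2 \cdot 144\right) = - 524 \left(-1 - 1440\right) = \left(-524\right) \left(-1441\right) = 755084$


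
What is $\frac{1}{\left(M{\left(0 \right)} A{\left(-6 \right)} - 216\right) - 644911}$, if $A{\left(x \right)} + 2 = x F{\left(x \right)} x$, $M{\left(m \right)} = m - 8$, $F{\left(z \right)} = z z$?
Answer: $- \frac{1}{655479} \approx -1.5256 \cdot 10^{-6}$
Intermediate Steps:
$F{\left(z \right)} = z^{2}$
$M{\left(m \right)} = -8 + m$
$A{\left(x \right)} = -2 + x^{4}$ ($A{\left(x \right)} = -2 + x x^{2} x = -2 + x^{3} x = -2 + x^{4}$)
$\frac{1}{\left(M{\left(0 \right)} A{\left(-6 \right)} - 216\right) - 644911} = \frac{1}{\left(\left(-8 + 0\right) \left(-2 + \left(-6\right)^{4}\right) - 216\right) - 644911} = \frac{1}{\left(- 8 \left(-2 + 1296\right) - 216\right) - 644911} = \frac{1}{\left(\left(-8\right) 1294 - 216\right) - 644911} = \frac{1}{\left(-10352 - 216\right) - 644911} = \frac{1}{-10568 - 644911} = \frac{1}{-655479} = - \frac{1}{655479}$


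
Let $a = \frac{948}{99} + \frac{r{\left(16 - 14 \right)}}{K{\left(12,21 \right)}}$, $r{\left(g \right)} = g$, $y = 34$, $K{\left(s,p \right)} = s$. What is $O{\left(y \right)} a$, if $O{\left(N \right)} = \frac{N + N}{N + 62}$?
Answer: $\frac{10931}{1584} \approx 6.9009$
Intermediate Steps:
$O{\left(N \right)} = \frac{2 N}{62 + N}$
$a = \frac{643}{66}$ ($a = \frac{948}{99} + \frac{16 - 14}{12} = 948 \cdot \frac{1}{99} + 2 \cdot \frac{1}{12} = \frac{316}{33} + \frac{1}{6} = \frac{643}{66} \approx 9.7424$)
$O{\left(y \right)} a = 2 \cdot 34 \frac{1}{62 + 34} \cdot \frac{643}{66} = 2 \cdot 34 \cdot \frac{1}{96} \cdot \frac{643}{66} = \frac{17}{24} \cdot \frac{643}{66} = \frac{10931}{1584}$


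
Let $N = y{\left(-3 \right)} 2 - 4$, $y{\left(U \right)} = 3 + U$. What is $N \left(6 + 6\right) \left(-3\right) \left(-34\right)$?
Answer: $-4896$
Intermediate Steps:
$N = -4$ ($N = \left(3 - 3\right) 2 - 4 = 0 \cdot 2 - 4 = 0 - 4 = -4$)
$N \left(6 + 6\right) \left(-3\right) \left(-34\right) = - 4 \left(6 + 6\right) \left(-3\right) \left(-34\right) = - 4 \cdot 12 \left(-3\right) \left(-34\right) = \left(-4\right) \left(-36\right) \left(-34\right) = 144 \left(-34\right) = -4896$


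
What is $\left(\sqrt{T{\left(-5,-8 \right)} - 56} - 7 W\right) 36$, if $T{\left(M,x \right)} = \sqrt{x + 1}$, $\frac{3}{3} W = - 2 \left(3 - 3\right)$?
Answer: $36 \sqrt{-56 + i \sqrt{7}} \approx 6.3622 + 269.47 i$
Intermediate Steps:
$W = 0$ ($W = - 2 \left(3 - 3\right) = \left(-2\right) 0 = 0$)
$T{\left(M,x \right)} = \sqrt{1 + x}$
$\left(\sqrt{T{\left(-5,-8 \right)} - 56} - 7 W\right) 36 = \left(\sqrt{\sqrt{1 - 8} - 56} - 0\right) 36 = \left(\sqrt{\sqrt{-7} - 56} + 0\right) 36 = \left(\sqrt{i \sqrt{7} - 56} + 0\right) 36 = \left(\sqrt{-56 + i \sqrt{7}} + 0\right) 36 = \sqrt{-56 + i \sqrt{7}} \cdot 36 = 36 \sqrt{-56 + i \sqrt{7}}$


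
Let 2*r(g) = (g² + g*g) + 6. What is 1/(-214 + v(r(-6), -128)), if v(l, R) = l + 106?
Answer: -1/69 ≈ -0.014493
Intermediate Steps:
r(g) = 3 + g² (r(g) = ((g² + g*g) + 6)/2 = ((g² + g²) + 6)/2 = (2*g² + 6)/2 = (6 + 2*g²)/2 = 3 + g²)
v(l, R) = 106 + l
1/(-214 + v(r(-6), -128)) = 1/(-214 + (106 + (3 + (-6)²))) = 1/(-214 + (106 + (3 + 36))) = 1/(-214 + (106 + 39)) = 1/(-214 + 145) = 1/(-69) = -1/69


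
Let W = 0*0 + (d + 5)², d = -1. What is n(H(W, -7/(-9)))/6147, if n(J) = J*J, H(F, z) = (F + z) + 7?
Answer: 45796/497907 ≈ 0.091977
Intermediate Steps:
W = 16 (W = 0*0 + (-1 + 5)² = 0 + 4² = 0 + 16 = 16)
H(F, z) = 7 + F + z
n(J) = J²
n(H(W, -7/(-9)))/6147 = (7 + 16 - 7/(-9))²/6147 = (7 + 16 - 7*(-⅑))²*(1/6147) = (7 + 16 + 7/9)²*(1/6147) = (214/9)²*(1/6147) = (45796/81)*(1/6147) = 45796/497907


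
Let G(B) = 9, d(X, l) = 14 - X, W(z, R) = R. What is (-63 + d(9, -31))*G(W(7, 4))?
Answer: -522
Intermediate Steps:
(-63 + d(9, -31))*G(W(7, 4)) = (-63 + (14 - 1*9))*9 = (-63 + (14 - 9))*9 = (-63 + 5)*9 = -58*9 = -522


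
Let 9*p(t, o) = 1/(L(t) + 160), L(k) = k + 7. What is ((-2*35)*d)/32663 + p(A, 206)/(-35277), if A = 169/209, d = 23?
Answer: -1629776469557/33064204071168 ≈ -0.049291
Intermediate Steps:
L(k) = 7 + k
A = 169/209 (A = 169*(1/209) = 169/209 ≈ 0.80861)
p(t, o) = 1/(9*(167 + t)) (p(t, o) = 1/(9*((7 + t) + 160)) = 1/(9*(167 + t)))
((-2*35)*d)/32663 + p(A, 206)/(-35277) = (-2*35*23)/32663 + (1/(9*(167 + 169/209)))/(-35277) = -70*23*(1/32663) + (1/(9*(35072/209)))*(-1/35277) = -1610*1/32663 + ((⅑)*(209/35072))*(-1/35277) = -1610/32663 + (209/315648)*(-1/35277) = -1610/32663 - 19/1012283136 = -1629776469557/33064204071168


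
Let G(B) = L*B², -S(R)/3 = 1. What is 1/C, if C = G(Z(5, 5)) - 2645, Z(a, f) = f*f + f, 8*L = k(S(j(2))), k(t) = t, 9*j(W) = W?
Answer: -2/5965 ≈ -0.00033529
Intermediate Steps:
j(W) = W/9
S(R) = -3 (S(R) = -3*1 = -3)
L = -3/8 (L = (⅛)*(-3) = -3/8 ≈ -0.37500)
Z(a, f) = f + f² (Z(a, f) = f² + f = f + f²)
G(B) = -3*B²/8
C = -5965/2 (C = -3*25*(1 + 5)²/8 - 2645 = -3*(5*6)²/8 - 2645 = -3/8*30² - 2645 = -3/8*900 - 2645 = -675/2 - 2645 = -5965/2 ≈ -2982.5)
1/C = 1/(-5965/2) = -2/5965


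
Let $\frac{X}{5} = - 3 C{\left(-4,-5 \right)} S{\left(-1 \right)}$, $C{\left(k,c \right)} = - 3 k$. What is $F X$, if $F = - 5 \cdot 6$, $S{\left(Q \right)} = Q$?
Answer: $-5400$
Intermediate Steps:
$F = -30$ ($F = \left(-1\right) 30 = -30$)
$X = 180$ ($X = 5 - 3 \left(\left(-3\right) \left(-4\right)\right) \left(-1\right) = 5 \left(-3\right) 12 \left(-1\right) = 5 \left(\left(-36\right) \left(-1\right)\right) = 5 \cdot 36 = 180$)
$F X = \left(-30\right) 180 = -5400$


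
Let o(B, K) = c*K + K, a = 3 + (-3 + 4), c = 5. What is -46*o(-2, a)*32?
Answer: -35328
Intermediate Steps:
a = 4 (a = 3 + 1 = 4)
o(B, K) = 6*K (o(B, K) = 5*K + K = 6*K)
-46*o(-2, a)*32 = -276*4*32 = -46*24*32 = -1104*32 = -35328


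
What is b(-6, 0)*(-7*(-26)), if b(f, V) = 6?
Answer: 1092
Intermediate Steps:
b(-6, 0)*(-7*(-26)) = 6*(-7*(-26)) = 6*182 = 1092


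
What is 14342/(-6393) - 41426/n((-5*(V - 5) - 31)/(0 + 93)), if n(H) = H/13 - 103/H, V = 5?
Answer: -5250720701/38517825 ≈ -136.32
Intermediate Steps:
n(H) = -103/H + H/13 (n(H) = H*(1/13) - 103/H = H/13 - 103/H = -103/H + H/13)
14342/(-6393) - 41426/n((-5*(V - 5) - 31)/(0 + 93)) = 14342/(-6393) - 41426/(-103*(0 + 93)/(-5*(5 - 5) - 31) + ((-5*(5 - 5) - 31)/(0 + 93))/13) = 14342*(-1/6393) - 41426/(-103*93/(-5*0 - 31) + ((-5*0 - 31)/93)/13) = -14342/6393 - 41426/(-103*93/(0 - 31) + ((0 - 31)*(1/93))/13) = -14342/6393 - 41426/(-103/((-31*1/93)) + (-31*1/93)/13) = -14342/6393 - 41426/(-103/(-1/3) + (1/13)*(-1/3)) = -14342/6393 - 41426/(-103*(-3) - 1/39) = -14342/6393 - 41426/(309 - 1/39) = -14342/6393 - 41426/12050/39 = -14342/6393 - 41426*39/12050 = -14342/6393 - 807807/6025 = -5250720701/38517825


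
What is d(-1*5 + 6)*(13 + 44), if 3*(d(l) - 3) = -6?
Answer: 57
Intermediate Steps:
d(l) = 1 (d(l) = 3 + (⅓)*(-6) = 3 - 2 = 1)
d(-1*5 + 6)*(13 + 44) = 1*(13 + 44) = 1*57 = 57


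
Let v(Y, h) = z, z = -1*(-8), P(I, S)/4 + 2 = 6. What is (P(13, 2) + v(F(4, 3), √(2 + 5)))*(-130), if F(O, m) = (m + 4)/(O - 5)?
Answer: -3120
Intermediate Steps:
P(I, S) = 16 (P(I, S) = -8 + 4*6 = -8 + 24 = 16)
F(O, m) = (4 + m)/(-5 + O)
z = 8
v(Y, h) = 8
(P(13, 2) + v(F(4, 3), √(2 + 5)))*(-130) = (16 + 8)*(-130) = 24*(-130) = -3120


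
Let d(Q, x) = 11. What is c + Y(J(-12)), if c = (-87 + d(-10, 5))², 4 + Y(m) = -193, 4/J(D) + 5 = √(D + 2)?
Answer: 5579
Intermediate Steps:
J(D) = 4/(-5 + √(2 + D)) (J(D) = 4/(-5 + √(D + 2)) = 4/(-5 + √(2 + D)))
Y(m) = -197 (Y(m) = -4 - 193 = -197)
c = 5776 (c = (-87 + 11)² = (-76)² = 5776)
c + Y(J(-12)) = 5776 - 197 = 5579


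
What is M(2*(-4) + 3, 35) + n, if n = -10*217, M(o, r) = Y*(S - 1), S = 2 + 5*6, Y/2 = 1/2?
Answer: -2139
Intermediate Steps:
Y = 1 (Y = 2/2 = 2*(1/2) = 1)
S = 32 (S = 2 + 30 = 32)
M(o, r) = 31 (M(o, r) = 1*(32 - 1) = 1*31 = 31)
n = -2170
M(2*(-4) + 3, 35) + n = 31 - 2170 = -2139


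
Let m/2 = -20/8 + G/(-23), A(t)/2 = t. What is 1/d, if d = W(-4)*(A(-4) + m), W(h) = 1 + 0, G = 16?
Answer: -23/331 ≈ -0.069486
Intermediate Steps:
A(t) = 2*t
m = -147/23 (m = 2*(-20/8 + 16/(-23)) = 2*(-20*1/8 + 16*(-1/23)) = 2*(-5/2 - 16/23) = 2*(-147/46) = -147/23 ≈ -6.3913)
W(h) = 1
d = -331/23 (d = 1*(2*(-4) - 147/23) = 1*(-8 - 147/23) = 1*(-331/23) = -331/23 ≈ -14.391)
1/d = 1/(-331/23) = -23/331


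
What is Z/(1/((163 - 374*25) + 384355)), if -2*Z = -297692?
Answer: 55842256128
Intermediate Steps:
Z = 148846 (Z = -½*(-297692) = 148846)
Z/(1/((163 - 374*25) + 384355)) = 148846/(1/((163 - 374*25) + 384355)) = 148846/(1/((163 - 9350) + 384355)) = 148846/(1/(-9187 + 384355)) = 148846/(1/375168) = 148846*375168 = 55842256128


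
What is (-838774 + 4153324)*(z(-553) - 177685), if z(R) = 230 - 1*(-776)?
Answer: -585611379450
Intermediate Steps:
z(R) = 1006 (z(R) = 230 + 776 = 1006)
(-838774 + 4153324)*(z(-553) - 177685) = (-838774 + 4153324)*(1006 - 177685) = 3314550*(-176679) = -585611379450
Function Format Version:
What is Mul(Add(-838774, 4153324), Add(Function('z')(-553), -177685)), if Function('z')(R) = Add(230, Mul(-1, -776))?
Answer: -585611379450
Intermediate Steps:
Function('z')(R) = 1006 (Function('z')(R) = Add(230, 776) = 1006)
Mul(Add(-838774, 4153324), Add(Function('z')(-553), -177685)) = Mul(Add(-838774, 4153324), Add(1006, -177685)) = Mul(3314550, -176679) = -585611379450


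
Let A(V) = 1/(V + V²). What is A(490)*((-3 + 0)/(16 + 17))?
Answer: -1/2646490 ≈ -3.7786e-7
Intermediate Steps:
A(490)*((-3 + 0)/(16 + 17)) = (1/(490*(1 + 490)))*((-3 + 0)/(16 + 17)) = ((1/490)/491)*(-3/33) = ((1/490)*(1/491))*(-3*1/33) = (1/240590)*(-1/11) = -1/2646490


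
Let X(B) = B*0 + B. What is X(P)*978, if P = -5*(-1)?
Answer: 4890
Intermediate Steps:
P = 5
X(B) = B (X(B) = 0 + B = B)
X(P)*978 = 5*978 = 4890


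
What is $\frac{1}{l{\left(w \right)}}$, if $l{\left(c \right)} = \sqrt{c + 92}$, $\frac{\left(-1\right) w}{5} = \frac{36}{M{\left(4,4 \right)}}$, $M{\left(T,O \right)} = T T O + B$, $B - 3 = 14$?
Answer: $\frac{3 \sqrt{202}}{404} \approx 0.10554$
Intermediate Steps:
$B = 17$ ($B = 3 + 14 = 17$)
$M{\left(T,O \right)} = 17 + O T^{2}$ ($M{\left(T,O \right)} = T T O + 17 = T^{2} O + 17 = O T^{2} + 17 = 17 + O T^{2}$)
$w = - \frac{20}{9}$ ($w = - 5 \frac{36}{17 + 4 \cdot 4^{2}} = - 5 \frac{36}{17 + 4 \cdot 16} = - 5 \frac{36}{17 + 64} = - 5 \cdot \frac{36}{81} = - 5 \cdot 36 \cdot \frac{1}{81} = \left(-5\right) \frac{4}{9} = - \frac{20}{9} \approx -2.2222$)
$l{\left(c \right)} = \sqrt{92 + c}$
$\frac{1}{l{\left(w \right)}} = \frac{1}{\sqrt{92 - \frac{20}{9}}} = \frac{1}{\sqrt{\frac{808}{9}}} = \frac{1}{\frac{2}{3} \sqrt{202}} = \frac{3 \sqrt{202}}{404}$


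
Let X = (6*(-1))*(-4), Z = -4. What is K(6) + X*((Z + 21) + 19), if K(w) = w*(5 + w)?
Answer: 930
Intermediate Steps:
X = 24 (X = -6*(-4) = 24)
K(6) + X*((Z + 21) + 19) = 6*(5 + 6) + 24*((-4 + 21) + 19) = 6*11 + 24*(17 + 19) = 66 + 24*36 = 66 + 864 = 930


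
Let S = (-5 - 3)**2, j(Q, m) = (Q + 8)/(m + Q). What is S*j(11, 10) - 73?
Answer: -317/21 ≈ -15.095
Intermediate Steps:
j(Q, m) = (8 + Q)/(Q + m)
S = 64 (S = (-8)**2 = 64)
S*j(11, 10) - 73 = 64*((8 + 11)/(11 + 10)) - 73 = 64*(19/21) - 73 = 1216/21 - 73 = -317/21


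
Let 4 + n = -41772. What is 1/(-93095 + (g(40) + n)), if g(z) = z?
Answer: -1/134831 ≈ -7.4167e-6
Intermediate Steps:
n = -41776 (n = -4 - 41772 = -41776)
1/(-93095 + (g(40) + n)) = 1/(-93095 + (40 - 41776)) = 1/(-93095 - 41736) = 1/(-134831) = -1/134831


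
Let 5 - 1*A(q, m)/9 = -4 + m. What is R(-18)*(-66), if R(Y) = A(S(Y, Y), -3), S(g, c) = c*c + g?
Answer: -7128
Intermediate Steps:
S(g, c) = g + c² (S(g, c) = c² + g = g + c²)
A(q, m) = 81 - 9*m (A(q, m) = 45 - 9*(-4 + m) = 45 + (36 - 9*m) = 81 - 9*m)
R(Y) = 108 (R(Y) = 81 - 9*(-3) = 81 + 27 = 108)
R(-18)*(-66) = 108*(-66) = -7128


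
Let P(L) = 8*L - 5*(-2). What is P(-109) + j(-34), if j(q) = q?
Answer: -896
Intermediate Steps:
P(L) = 10 + 8*L (P(L) = 8*L + 10 = 10 + 8*L)
P(-109) + j(-34) = (10 + 8*(-109)) - 34 = (10 - 872) - 34 = -862 - 34 = -896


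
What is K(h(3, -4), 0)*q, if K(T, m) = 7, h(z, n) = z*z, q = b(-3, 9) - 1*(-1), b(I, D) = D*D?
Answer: 574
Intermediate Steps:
b(I, D) = D²
q = 82 (q = 9² - 1*(-1) = 81 + 1 = 82)
h(z, n) = z²
K(h(3, -4), 0)*q = 7*82 = 574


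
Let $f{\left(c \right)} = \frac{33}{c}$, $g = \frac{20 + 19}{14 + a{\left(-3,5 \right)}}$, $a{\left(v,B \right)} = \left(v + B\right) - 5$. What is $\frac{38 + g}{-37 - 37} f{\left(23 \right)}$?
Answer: $- \frac{1371}{1702} \approx -0.80552$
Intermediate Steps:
$a{\left(v,B \right)} = -5 + B + v$ ($a{\left(v,B \right)} = \left(B + v\right) - 5 = -5 + B + v$)
$g = \frac{39}{11}$ ($g = \frac{20 + 19}{14 - 3} = \frac{39}{14 - 3} = \frac{39}{11} \approx 3.5455$)
$\frac{38 + g}{-37 - 37} f{\left(23 \right)} = \frac{38 + \frac{39}{11}}{-37 - 37} \cdot \frac{33}{23} = \frac{457}{11 \left(-74\right)} 33 \cdot \frac{1}{23} = \frac{457}{11} \left(- \frac{1}{74}\right) \frac{33}{23} = \left(- \frac{457}{814}\right) \frac{33}{23} = - \frac{1371}{1702}$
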